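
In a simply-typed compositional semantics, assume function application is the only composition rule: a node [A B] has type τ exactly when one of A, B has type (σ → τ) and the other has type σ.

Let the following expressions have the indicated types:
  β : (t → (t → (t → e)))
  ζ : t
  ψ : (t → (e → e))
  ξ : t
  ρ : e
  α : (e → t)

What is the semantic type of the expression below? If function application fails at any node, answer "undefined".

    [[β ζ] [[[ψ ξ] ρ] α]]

(t → e)

[β ζ]: β is (t → (t → (t → e))), ζ is t; result (t → (t → e)).
[ψ ξ]: ψ is (t → (e → e)), ξ is t; result (e → e).
[[ψ ξ] ρ]: [ψ ξ] is (e → e), ρ is e; result e.
[[[ψ ξ] ρ] α]: α is (e → t), [[ψ ξ] ρ] is e; result t.
[[β ζ] [[[ψ ξ] ρ] α]]: [β ζ] is (t → (t → e)), [[[ψ ξ] ρ] α] is t; result (t → e).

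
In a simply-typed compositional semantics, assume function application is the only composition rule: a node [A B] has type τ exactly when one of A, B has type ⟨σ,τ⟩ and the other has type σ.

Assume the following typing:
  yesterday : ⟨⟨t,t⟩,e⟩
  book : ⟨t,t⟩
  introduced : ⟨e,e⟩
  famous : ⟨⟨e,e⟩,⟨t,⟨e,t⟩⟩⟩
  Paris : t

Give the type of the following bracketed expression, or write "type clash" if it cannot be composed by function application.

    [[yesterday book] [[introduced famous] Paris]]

t

[yesterday book]: ⟨⟨t,t⟩,e⟩ applied to ⟨t,t⟩ yields e.
[introduced famous]: ⟨⟨e,e⟩,⟨t,⟨e,t⟩⟩⟩ applied to ⟨e,e⟩ yields ⟨t,⟨e,t⟩⟩.
[[introduced famous] Paris]: ⟨t,⟨e,t⟩⟩ applied to t yields ⟨e,t⟩.
[[yesterday book] [[introduced famous] Paris]]: ⟨e,t⟩ applied to e yields t.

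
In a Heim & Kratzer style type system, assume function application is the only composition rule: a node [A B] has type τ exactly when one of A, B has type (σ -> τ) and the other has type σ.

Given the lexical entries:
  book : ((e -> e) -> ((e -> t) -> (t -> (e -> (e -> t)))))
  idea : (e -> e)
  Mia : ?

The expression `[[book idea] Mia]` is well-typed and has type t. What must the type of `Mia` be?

(((e -> t) -> (t -> (e -> (e -> t)))) -> t)

[[book idea] Mia] must have type t. The sister [book idea] has type ((e -> t) -> (t -> (e -> (e -> t)))); that is not a function onto t, so Mia must be the functor, of type (((e -> t) -> (t -> (e -> (e -> t)))) -> t).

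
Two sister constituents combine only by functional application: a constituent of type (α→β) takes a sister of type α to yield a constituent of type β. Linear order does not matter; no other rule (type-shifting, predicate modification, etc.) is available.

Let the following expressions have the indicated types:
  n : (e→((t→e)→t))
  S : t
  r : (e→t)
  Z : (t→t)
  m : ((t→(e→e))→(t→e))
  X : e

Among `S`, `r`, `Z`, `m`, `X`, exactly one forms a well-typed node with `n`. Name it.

X

S : t — n needs e; S needs nothing (atomic); neither fits.
r : (e→t) — n needs e; r needs e; neither fits.
Z : (t→t) — n needs e; Z needs t; neither fits.
m : ((t→(e→e))→(t→e)) — n needs e; m needs (t→(e→e)); neither fits.
X — combines: n : (e→((t→e)→t)) takes X : e as argument, giving ((t→e)→t).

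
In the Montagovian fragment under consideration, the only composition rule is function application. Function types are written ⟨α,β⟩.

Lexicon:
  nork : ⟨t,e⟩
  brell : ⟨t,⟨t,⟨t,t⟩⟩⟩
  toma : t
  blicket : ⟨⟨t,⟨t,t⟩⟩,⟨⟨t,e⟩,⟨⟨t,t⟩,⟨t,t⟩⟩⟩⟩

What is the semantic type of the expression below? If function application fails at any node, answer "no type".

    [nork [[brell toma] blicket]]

⟨⟨t,t⟩,⟨t,t⟩⟩

[brell toma]: brell is ⟨t,⟨t,⟨t,t⟩⟩⟩, toma is t; result ⟨t,⟨t,t⟩⟩.
[[brell toma] blicket]: blicket is ⟨⟨t,⟨t,t⟩⟩,⟨⟨t,e⟩,⟨⟨t,t⟩,⟨t,t⟩⟩⟩⟩, [brell toma] is ⟨t,⟨t,t⟩⟩; result ⟨⟨t,e⟩,⟨⟨t,t⟩,⟨t,t⟩⟩⟩.
[nork [[brell toma] blicket]]: [[brell toma] blicket] is ⟨⟨t,e⟩,⟨⟨t,t⟩,⟨t,t⟩⟩⟩, nork is ⟨t,e⟩; result ⟨⟨t,t⟩,⟨t,t⟩⟩.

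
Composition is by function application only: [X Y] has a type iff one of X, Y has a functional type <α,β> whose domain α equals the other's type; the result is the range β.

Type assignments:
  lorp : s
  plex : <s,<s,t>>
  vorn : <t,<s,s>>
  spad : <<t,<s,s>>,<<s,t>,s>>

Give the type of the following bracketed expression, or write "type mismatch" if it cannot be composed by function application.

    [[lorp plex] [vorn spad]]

s

[lorp plex]: functor plex : <s,<s,t>>, argument lorp : s; result <s,t>.
[vorn spad]: functor spad : <<t,<s,s>>,<<s,t>,s>>, argument vorn : <t,<s,s>>; result <<s,t>,s>.
[[lorp plex] [vorn spad]]: functor [vorn spad] : <<s,t>,s>, argument [lorp plex] : <s,t>; result s.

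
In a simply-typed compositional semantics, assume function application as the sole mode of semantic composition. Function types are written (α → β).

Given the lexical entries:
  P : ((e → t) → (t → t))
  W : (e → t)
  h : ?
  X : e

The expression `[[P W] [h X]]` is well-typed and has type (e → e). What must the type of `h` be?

(e → ((t → t) → (e → e)))

For [[P W] [h X]] to have type (e → e) with [P W] of type (t → t), [h X] must be the function: [h X] : ((t → t) → (e → e)).
For [h X] to have type ((t → t) → (e → e)) with X of type e, h must be the function: h : (e → ((t → t) → (e → e))).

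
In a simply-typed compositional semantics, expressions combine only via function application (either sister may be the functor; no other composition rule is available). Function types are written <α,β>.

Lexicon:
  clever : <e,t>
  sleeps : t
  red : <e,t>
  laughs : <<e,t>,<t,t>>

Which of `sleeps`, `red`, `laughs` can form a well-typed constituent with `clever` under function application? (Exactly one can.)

sleeps : t — clever needs e; sleeps needs nothing (atomic); neither fits.
red : <e,t> — clever needs e; red needs e; neither fits.
laughs — combines: laughs : <<e,t>,<t,t>> takes clever : <e,t> as argument, giving <t,t>.

laughs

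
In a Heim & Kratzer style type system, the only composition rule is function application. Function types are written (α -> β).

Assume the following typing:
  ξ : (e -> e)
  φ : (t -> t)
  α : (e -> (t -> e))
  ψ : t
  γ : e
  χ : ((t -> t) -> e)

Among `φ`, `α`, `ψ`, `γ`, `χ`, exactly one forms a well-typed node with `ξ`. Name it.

φ : (t -> t) — no; ξ wants e, and φ wants t.
α : (e -> (t -> e)) — no; ξ wants e, and α wants e.
ψ : t — no; ξ wants e, and ψ wants nothing (atomic).
γ — combines: ξ : (e -> e) takes γ : e as argument, giving e.
χ : ((t -> t) -> e) — no; ξ wants e, and χ wants (t -> t).

γ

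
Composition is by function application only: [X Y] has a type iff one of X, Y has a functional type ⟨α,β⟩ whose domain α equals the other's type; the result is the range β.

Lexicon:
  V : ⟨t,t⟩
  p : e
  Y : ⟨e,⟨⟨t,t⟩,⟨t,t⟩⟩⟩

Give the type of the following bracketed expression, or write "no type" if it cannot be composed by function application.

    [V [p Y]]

[p Y]: Y is ⟨e,⟨⟨t,t⟩,⟨t,t⟩⟩⟩, p is e; result ⟨⟨t,t⟩,⟨t,t⟩⟩.
[V [p Y]]: [p Y] is ⟨⟨t,t⟩,⟨t,t⟩⟩, V is ⟨t,t⟩; result ⟨t,t⟩.

⟨t,t⟩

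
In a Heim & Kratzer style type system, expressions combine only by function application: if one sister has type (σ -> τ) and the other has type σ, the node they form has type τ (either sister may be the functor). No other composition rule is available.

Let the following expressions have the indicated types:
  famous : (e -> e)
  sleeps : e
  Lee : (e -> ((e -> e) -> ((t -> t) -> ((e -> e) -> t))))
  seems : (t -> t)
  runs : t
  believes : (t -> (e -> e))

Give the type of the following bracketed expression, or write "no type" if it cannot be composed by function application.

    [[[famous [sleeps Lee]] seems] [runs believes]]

t

[sleeps Lee]: (e -> ((e -> e) -> ((t -> t) -> ((e -> e) -> t)))) applied to e yields ((e -> e) -> ((t -> t) -> ((e -> e) -> t))).
[famous [sleeps Lee]]: ((e -> e) -> ((t -> t) -> ((e -> e) -> t))) applied to (e -> e) yields ((t -> t) -> ((e -> e) -> t)).
[[famous [sleeps Lee]] seems]: ((t -> t) -> ((e -> e) -> t)) applied to (t -> t) yields ((e -> e) -> t).
[runs believes]: (t -> (e -> e)) applied to t yields (e -> e).
[[[famous [sleeps Lee]] seems] [runs believes]]: ((e -> e) -> t) applied to (e -> e) yields t.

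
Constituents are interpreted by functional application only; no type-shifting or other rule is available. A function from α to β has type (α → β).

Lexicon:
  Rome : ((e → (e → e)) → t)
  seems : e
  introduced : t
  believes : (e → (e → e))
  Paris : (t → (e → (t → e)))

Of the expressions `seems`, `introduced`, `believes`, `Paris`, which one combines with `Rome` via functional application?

believes

seems : e — no; Rome wants (e → (e → e)), and seems wants nothing (atomic).
introduced : t — no; Rome wants (e → (e → e)), and introduced wants nothing (atomic).
believes — combines: Rome : ((e → (e → e)) → t) takes believes : (e → (e → e)) as argument, giving t.
Paris : (t → (e → (t → e))) — no; Rome wants (e → (e → e)), and Paris wants t.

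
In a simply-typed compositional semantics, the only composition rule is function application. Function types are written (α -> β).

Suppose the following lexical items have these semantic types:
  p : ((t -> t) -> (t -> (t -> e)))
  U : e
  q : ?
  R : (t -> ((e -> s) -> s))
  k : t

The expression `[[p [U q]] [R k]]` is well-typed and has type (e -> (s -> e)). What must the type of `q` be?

(e -> (((t -> t) -> (t -> (t -> e))) -> (((e -> s) -> s) -> (e -> (s -> e)))))

[[p [U q]] [R k]] must have type (e -> (s -> e)). The sister [R k] has type ((e -> s) -> s); that is not a function onto (e -> (s -> e)), so [p [U q]] must be the functor, of type (((e -> s) -> s) -> (e -> (s -> e))).
[p [U q]] must have type (((e -> s) -> s) -> (e -> (s -> e))). The sister p has type ((t -> t) -> (t -> (t -> e))); that is not a function onto (((e -> s) -> s) -> (e -> (s -> e))), so [U q] must be the functor, of type (((t -> t) -> (t -> (t -> e))) -> (((e -> s) -> s) -> (e -> (s -> e)))).
[U q] must have type (((t -> t) -> (t -> (t -> e))) -> (((e -> s) -> s) -> (e -> (s -> e)))). The sister U has type e; that is not a function onto (((t -> t) -> (t -> (t -> e))) -> (((e -> s) -> s) -> (e -> (s -> e)))), so q must be the functor, of type (e -> (((t -> t) -> (t -> (t -> e))) -> (((e -> s) -> s) -> (e -> (s -> e))))).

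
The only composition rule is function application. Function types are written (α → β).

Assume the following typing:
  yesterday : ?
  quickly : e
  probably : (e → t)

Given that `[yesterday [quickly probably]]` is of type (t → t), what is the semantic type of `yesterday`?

At [yesterday [quickly probably]] (required: (t → t)): [quickly probably] is t, which is not a function with range (t → t); hence yesterday is the functor — type (t → (t → t)).

(t → (t → t))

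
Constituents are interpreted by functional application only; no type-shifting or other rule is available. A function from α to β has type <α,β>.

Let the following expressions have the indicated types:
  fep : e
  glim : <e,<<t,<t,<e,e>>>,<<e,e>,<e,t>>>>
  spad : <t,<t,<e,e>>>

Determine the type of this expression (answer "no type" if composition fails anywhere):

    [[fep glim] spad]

<<e,e>,<e,t>>

[fep glim]: <e,<<t,<t,<e,e>>>,<<e,e>,<e,t>>>> applied to e yields <<t,<t,<e,e>>>,<<e,e>,<e,t>>>.
[[fep glim] spad]: <<t,<t,<e,e>>>,<<e,e>,<e,t>>> applied to <t,<t,<e,e>>> yields <<e,e>,<e,t>>.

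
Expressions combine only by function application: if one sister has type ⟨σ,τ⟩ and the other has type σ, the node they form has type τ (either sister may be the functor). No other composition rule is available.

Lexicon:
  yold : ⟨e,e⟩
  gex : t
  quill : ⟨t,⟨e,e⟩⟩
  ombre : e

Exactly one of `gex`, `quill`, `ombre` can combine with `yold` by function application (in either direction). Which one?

ombre

gex : t — yold needs e; gex needs nothing (atomic); neither fits.
quill : ⟨t,⟨e,e⟩⟩ — yold needs e; quill needs t; neither fits.
ombre — combines: yold : ⟨e,e⟩ takes ombre : e as argument, giving e.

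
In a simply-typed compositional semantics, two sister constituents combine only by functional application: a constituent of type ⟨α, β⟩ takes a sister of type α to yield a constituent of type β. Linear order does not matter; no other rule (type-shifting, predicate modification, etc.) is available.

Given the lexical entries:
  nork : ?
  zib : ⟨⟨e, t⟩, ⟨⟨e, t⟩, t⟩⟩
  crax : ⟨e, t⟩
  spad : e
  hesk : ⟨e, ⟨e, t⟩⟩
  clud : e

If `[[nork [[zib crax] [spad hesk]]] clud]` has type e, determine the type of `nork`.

⟨t, ⟨e, e⟩⟩

For [[nork [[zib crax] [spad hesk]]] clud] to have type e with clud of type e, [nork [[zib crax] [spad hesk]]] must be the function: [nork [[zib crax] [spad hesk]]] : ⟨e, e⟩.
For [nork [[zib crax] [spad hesk]]] to have type ⟨e, e⟩ with [[zib crax] [spad hesk]] of type t, nork must be the function: nork : ⟨t, ⟨e, e⟩⟩.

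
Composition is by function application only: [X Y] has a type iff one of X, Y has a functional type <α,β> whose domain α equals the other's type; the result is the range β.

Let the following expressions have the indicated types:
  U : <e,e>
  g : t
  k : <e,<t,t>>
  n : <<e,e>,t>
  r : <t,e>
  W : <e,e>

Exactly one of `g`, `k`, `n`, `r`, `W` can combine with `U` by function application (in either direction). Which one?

g : t — does not combine with U.
k : <e,<t,t>> — does not combine with U.
n — combines: n : <<e,e>,t> takes U : <e,e> as argument, giving t.
r : <t,e> — does not combine with U.
W : <e,e> — does not combine with U.

n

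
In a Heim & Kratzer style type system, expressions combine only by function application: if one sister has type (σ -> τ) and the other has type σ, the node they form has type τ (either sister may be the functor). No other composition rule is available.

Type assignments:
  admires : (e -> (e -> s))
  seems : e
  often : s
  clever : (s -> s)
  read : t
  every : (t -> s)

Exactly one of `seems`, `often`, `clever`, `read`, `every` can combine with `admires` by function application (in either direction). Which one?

seems — combines: admires : (e -> (e -> s)) takes seems : e as argument, giving (e -> s).
often : s — admires needs e; often needs nothing (atomic); neither fits.
clever : (s -> s) — admires needs e; clever needs s; neither fits.
read : t — admires needs e; read needs nothing (atomic); neither fits.
every : (t -> s) — admires needs e; every needs t; neither fits.

seems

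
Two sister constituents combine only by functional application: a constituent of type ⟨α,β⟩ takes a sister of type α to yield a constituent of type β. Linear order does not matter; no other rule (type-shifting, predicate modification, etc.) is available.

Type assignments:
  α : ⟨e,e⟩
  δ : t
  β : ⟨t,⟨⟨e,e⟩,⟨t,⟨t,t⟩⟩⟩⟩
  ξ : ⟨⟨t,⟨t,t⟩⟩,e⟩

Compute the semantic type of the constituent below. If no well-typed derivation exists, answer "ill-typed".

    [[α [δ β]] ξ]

[δ β]: β is ⟨t,⟨⟨e,e⟩,⟨t,⟨t,t⟩⟩⟩⟩, δ is t; result ⟨⟨e,e⟩,⟨t,⟨t,t⟩⟩⟩.
[α [δ β]]: [δ β] is ⟨⟨e,e⟩,⟨t,⟨t,t⟩⟩⟩, α is ⟨e,e⟩; result ⟨t,⟨t,t⟩⟩.
[[α [δ β]] ξ]: ξ is ⟨⟨t,⟨t,t⟩⟩,e⟩, [α [δ β]] is ⟨t,⟨t,t⟩⟩; result e.

e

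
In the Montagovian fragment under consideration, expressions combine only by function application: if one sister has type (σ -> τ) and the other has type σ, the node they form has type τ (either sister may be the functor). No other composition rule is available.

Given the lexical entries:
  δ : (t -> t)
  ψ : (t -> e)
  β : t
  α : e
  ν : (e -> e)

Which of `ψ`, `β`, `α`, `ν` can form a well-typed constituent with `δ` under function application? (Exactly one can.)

ψ : (t -> e) — does not combine with δ.
β — combines: δ : (t -> t) takes β : t as argument, giving t.
α : e — does not combine with δ.
ν : (e -> e) — does not combine with δ.

β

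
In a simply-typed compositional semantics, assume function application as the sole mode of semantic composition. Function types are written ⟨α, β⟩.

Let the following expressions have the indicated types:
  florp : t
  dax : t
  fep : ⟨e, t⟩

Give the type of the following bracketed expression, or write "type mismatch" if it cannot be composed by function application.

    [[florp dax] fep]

[florp dax]: t and t cannot combine by function application — type clash.

type mismatch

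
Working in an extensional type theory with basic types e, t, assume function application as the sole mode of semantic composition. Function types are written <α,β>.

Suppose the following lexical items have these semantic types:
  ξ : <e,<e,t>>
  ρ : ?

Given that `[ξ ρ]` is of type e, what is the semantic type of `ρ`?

[ξ ρ] is required to be e. ξ : <e,<e,t>> cannot yield e as functor, so ρ : <<e,<e,t>>,e>.

<<e,<e,t>>,e>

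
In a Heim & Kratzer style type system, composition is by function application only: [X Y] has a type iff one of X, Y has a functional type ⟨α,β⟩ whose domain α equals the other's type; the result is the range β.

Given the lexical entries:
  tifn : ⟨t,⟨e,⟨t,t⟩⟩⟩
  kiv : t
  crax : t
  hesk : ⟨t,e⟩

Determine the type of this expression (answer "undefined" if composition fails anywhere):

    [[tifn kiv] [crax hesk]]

[tifn kiv]: ⟨t,⟨e,⟨t,t⟩⟩⟩ applied to t yields ⟨e,⟨t,t⟩⟩.
[crax hesk]: ⟨t,e⟩ applied to t yields e.
[[tifn kiv] [crax hesk]]: ⟨e,⟨t,t⟩⟩ applied to e yields ⟨t,t⟩.

⟨t,t⟩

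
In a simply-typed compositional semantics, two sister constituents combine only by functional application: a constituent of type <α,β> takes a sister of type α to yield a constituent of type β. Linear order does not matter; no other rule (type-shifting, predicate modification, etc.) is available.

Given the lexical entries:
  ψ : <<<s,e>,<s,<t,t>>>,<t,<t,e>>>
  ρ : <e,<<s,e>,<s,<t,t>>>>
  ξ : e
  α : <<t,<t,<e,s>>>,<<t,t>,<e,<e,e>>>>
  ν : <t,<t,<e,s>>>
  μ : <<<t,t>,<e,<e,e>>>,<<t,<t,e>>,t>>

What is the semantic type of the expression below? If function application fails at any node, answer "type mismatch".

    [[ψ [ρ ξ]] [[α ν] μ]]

[ρ ξ] — ρ of type <e,<<s,e>,<s,<t,t>>>> combines with ξ of type e: type <<s,e>,<s,<t,t>>>.
[ψ [ρ ξ]] — ψ of type <<<s,e>,<s,<t,t>>>,<t,<t,e>>> combines with [ρ ξ] of type <<s,e>,<s,<t,t>>>: type <t,<t,e>>.
[α ν] — α of type <<t,<t,<e,s>>>,<<t,t>,<e,<e,e>>>> combines with ν of type <t,<t,<e,s>>>: type <<t,t>,<e,<e,e>>>.
[[α ν] μ] — μ of type <<<t,t>,<e,<e,e>>>,<<t,<t,e>>,t>> combines with [α ν] of type <<t,t>,<e,<e,e>>>: type <<t,<t,e>>,t>.
[[ψ [ρ ξ]] [[α ν] μ]] — [[α ν] μ] of type <<t,<t,e>>,t> combines with [ψ [ρ ξ]] of type <t,<t,e>>: type t.

t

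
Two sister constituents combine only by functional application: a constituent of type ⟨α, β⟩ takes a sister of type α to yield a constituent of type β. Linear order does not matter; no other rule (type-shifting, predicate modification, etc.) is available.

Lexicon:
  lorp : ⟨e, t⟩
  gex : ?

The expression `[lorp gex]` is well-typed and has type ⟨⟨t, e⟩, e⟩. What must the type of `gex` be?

⟨⟨e, t⟩, ⟨⟨t, e⟩, e⟩⟩

[lorp gex] is required to be ⟨⟨t, e⟩, e⟩. lorp : ⟨e, t⟩ cannot yield ⟨⟨t, e⟩, e⟩ as functor, so gex : ⟨⟨e, t⟩, ⟨⟨t, e⟩, e⟩⟩.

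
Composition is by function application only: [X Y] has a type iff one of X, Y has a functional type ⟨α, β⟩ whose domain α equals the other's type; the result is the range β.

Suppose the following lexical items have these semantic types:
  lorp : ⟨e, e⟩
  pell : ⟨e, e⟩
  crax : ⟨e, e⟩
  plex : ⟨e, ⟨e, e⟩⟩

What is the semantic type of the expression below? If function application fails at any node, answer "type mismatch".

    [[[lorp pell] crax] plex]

type mismatch

[lorp pell]: ⟨e, e⟩ with ⟨e, e⟩ — neither is a function whose domain matches the other; composition fails here.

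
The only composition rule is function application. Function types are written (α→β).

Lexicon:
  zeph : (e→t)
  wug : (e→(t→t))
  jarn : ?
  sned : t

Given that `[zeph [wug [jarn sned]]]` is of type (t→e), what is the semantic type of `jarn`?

(t→((e→(t→t))→((e→t)→(t→e))))

For [zeph [wug [jarn sned]]] to have type (t→e) with zeph of type (e→t), [wug [jarn sned]] must be the function: [wug [jarn sned]] : ((e→t)→(t→e)).
For [wug [jarn sned]] to have type ((e→t)→(t→e)) with wug of type (e→(t→t)), [jarn sned] must be the function: [jarn sned] : ((e→(t→t))→((e→t)→(t→e))).
For [jarn sned] to have type ((e→(t→t))→((e→t)→(t→e))) with sned of type t, jarn must be the function: jarn : (t→((e→(t→t))→((e→t)→(t→e)))).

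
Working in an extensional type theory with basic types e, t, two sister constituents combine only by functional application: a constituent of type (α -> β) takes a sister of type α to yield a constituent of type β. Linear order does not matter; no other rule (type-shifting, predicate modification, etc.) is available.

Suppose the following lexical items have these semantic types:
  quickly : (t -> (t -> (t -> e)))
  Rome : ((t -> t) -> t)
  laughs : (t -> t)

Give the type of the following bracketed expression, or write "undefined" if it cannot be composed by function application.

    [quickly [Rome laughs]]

(t -> (t -> e))

[Rome laughs] — Rome of type ((t -> t) -> t) combines with laughs of type (t -> t): type t.
[quickly [Rome laughs]] — quickly of type (t -> (t -> (t -> e))) combines with [Rome laughs] of type t: type (t -> (t -> e)).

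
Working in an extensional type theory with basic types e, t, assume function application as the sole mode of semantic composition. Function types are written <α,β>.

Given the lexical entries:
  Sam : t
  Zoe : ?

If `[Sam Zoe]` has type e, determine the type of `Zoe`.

<t,e>

[Sam Zoe] must have type e. The sister Sam has type t; that is not a function onto e, so Zoe must be the functor, of type <t,e>.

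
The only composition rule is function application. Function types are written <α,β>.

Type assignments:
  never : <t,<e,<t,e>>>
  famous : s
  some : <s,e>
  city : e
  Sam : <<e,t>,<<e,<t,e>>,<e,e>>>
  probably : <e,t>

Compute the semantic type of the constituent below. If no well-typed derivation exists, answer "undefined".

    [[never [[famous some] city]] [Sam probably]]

undefined

[famous some] — some of type <s,e> combines with famous of type s: type e.
At [[famous some] city]: neither e nor e can take the other as argument; the node is ill-typed.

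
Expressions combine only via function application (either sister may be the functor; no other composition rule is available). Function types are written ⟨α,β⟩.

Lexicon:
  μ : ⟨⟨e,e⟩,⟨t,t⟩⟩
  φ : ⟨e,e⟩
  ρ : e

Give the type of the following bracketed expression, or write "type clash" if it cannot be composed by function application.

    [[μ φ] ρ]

type clash

[μ φ]: functor μ : ⟨⟨e,e⟩,⟨t,t⟩⟩, argument φ : ⟨e,e⟩; result ⟨t,t⟩.
[[μ φ] ρ]: ⟨t,t⟩ and e cannot combine by function application — type clash.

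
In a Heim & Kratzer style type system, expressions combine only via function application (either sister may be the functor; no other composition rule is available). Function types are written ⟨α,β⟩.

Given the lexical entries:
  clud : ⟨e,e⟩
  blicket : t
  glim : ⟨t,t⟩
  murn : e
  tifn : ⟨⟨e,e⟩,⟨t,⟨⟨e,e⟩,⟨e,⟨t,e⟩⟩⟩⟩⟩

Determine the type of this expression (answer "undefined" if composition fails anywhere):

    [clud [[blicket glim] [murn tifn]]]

At [blicket glim], glim : ⟨t,t⟩ takes blicket : t, giving t.
[murn tifn]: e with ⟨⟨e,e⟩,⟨t,⟨⟨e,e⟩,⟨e,⟨t,e⟩⟩⟩⟩⟩ — neither is a function whose domain matches the other; composition fails here.

undefined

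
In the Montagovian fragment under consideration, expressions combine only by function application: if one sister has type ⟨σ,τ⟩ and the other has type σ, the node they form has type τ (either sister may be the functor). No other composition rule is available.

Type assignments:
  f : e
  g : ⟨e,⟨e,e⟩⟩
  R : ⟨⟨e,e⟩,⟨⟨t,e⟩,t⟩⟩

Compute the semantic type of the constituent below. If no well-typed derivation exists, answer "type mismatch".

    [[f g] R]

[f g]: g is ⟨e,⟨e,e⟩⟩, f is e; result ⟨e,e⟩.
[[f g] R]: R is ⟨⟨e,e⟩,⟨⟨t,e⟩,t⟩⟩, [f g] is ⟨e,e⟩; result ⟨⟨t,e⟩,t⟩.

⟨⟨t,e⟩,t⟩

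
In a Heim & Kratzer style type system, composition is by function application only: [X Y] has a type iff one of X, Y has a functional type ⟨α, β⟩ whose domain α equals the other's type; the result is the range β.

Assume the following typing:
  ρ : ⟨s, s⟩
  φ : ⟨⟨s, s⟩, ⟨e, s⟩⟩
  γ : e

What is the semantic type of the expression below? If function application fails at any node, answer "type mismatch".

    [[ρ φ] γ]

s

[ρ φ]: ⟨⟨s, s⟩, ⟨e, s⟩⟩ applied to ⟨s, s⟩ yields ⟨e, s⟩.
[[ρ φ] γ]: ⟨e, s⟩ applied to e yields s.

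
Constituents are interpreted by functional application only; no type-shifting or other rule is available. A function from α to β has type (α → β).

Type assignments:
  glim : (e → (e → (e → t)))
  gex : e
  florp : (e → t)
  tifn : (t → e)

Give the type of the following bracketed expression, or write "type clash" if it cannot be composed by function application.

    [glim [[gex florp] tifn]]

(e → (e → t))

[gex florp]: functor florp : (e → t), argument gex : e; result t.
[[gex florp] tifn]: functor tifn : (t → e), argument [gex florp] : t; result e.
[glim [[gex florp] tifn]]: functor glim : (e → (e → (e → t))), argument [[gex florp] tifn] : e; result (e → (e → t)).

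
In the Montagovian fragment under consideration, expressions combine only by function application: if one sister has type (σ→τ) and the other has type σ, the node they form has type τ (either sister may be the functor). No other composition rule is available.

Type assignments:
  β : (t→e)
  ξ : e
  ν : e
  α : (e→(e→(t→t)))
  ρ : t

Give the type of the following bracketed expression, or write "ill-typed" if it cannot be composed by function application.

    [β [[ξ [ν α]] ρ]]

e

[ν α] — α of type (e→(e→(t→t))) combines with ν of type e: type (e→(t→t)).
[ξ [ν α]] — [ν α] of type (e→(t→t)) combines with ξ of type e: type (t→t).
[[ξ [ν α]] ρ] — [ξ [ν α]] of type (t→t) combines with ρ of type t: type t.
[β [[ξ [ν α]] ρ]] — β of type (t→e) combines with [[ξ [ν α]] ρ] of type t: type e.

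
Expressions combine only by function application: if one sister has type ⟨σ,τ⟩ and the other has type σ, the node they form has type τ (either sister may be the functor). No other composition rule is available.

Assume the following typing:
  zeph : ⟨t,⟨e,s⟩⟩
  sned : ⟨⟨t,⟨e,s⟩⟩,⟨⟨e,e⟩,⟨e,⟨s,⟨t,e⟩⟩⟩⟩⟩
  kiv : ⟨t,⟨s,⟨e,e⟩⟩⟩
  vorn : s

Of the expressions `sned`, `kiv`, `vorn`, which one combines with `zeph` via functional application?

sned

sned — combines: sned : ⟨⟨t,⟨e,s⟩⟩,⟨⟨e,e⟩,⟨e,⟨s,⟨t,e⟩⟩⟩⟩⟩ takes zeph : ⟨t,⟨e,s⟩⟩ as argument, giving ⟨⟨e,e⟩,⟨e,⟨s,⟨t,e⟩⟩⟩⟩.
kiv : ⟨t,⟨s,⟨e,e⟩⟩⟩ — zeph needs t; kiv needs t; neither fits.
vorn : s — zeph needs t; vorn needs nothing (atomic); neither fits.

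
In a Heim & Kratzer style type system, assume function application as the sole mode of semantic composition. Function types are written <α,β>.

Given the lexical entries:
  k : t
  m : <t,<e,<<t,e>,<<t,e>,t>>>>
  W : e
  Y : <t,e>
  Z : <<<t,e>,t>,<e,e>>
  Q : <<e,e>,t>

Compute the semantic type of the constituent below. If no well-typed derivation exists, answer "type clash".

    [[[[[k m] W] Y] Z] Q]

[k m]: functor m : <t,<e,<<t,e>,<<t,e>,t>>>>, argument k : t; result <e,<<t,e>,<<t,e>,t>>>.
[[k m] W]: functor [k m] : <e,<<t,e>,<<t,e>,t>>>, argument W : e; result <<t,e>,<<t,e>,t>>.
[[[k m] W] Y]: functor [[k m] W] : <<t,e>,<<t,e>,t>>, argument Y : <t,e>; result <<t,e>,t>.
[[[[k m] W] Y] Z]: functor Z : <<<t,e>,t>,<e,e>>, argument [[[k m] W] Y] : <<t,e>,t>; result <e,e>.
[[[[[k m] W] Y] Z] Q]: functor Q : <<e,e>,t>, argument [[[[k m] W] Y] Z] : <e,e>; result t.

t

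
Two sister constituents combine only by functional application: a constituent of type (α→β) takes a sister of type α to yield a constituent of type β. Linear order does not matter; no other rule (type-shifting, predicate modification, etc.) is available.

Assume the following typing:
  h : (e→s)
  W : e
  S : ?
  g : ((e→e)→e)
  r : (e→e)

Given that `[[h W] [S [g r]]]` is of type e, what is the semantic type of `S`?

(e→(s→e))

[[h W] [S [g r]]] is required to be e. [h W] : s cannot yield e as functor, so [S [g r]] : (s→e).
[S [g r]] is required to be (s→e). [g r] : e cannot yield (s→e) as functor, so S : (e→(s→e)).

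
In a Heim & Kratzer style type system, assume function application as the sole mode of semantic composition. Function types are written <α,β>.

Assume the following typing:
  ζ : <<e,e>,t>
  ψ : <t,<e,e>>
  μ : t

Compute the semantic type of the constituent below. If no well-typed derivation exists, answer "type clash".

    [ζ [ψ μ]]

[ψ μ] — ψ of type <t,<e,e>> combines with μ of type t: type <e,e>.
[ζ [ψ μ]] — ζ of type <<e,e>,t> combines with [ψ μ] of type <e,e>: type t.

t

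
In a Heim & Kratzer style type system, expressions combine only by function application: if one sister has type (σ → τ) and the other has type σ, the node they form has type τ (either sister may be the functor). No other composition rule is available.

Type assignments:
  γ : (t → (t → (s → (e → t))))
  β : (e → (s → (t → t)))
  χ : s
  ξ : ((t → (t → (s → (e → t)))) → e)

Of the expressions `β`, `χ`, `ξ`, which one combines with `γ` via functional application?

β : (e → (s → (t → t))) — γ needs t; β needs e; neither fits.
χ : s — γ needs t; χ needs nothing (atomic); neither fits.
ξ — combines: ξ : ((t → (t → (s → (e → t)))) → e) takes γ : (t → (t → (s → (e → t)))) as argument, giving e.

ξ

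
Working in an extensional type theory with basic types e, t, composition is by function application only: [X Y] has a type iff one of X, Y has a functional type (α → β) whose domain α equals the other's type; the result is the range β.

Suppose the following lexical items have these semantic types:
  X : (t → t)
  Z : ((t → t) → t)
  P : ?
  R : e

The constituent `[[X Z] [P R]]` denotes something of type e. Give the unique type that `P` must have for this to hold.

(e → (t → e))

[[X Z] [P R]] must have type e. The sister [X Z] has type t; that is not a function onto e, so [P R] must be the functor, of type (t → e).
[P R] must have type (t → e). The sister R has type e; that is not a function onto (t → e), so P must be the functor, of type (e → (t → e)).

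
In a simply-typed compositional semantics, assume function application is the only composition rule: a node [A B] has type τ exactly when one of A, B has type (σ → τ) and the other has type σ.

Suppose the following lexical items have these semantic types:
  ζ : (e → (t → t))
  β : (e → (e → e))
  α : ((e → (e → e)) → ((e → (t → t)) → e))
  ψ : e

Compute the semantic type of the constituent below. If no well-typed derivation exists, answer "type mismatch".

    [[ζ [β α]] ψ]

type mismatch

[β α]: α is ((e → (e → e)) → ((e → (t → t)) → e)), β is (e → (e → e)); result ((e → (t → t)) → e).
[ζ [β α]]: [β α] is ((e → (t → t)) → e), ζ is (e → (t → t)); result e.
[[ζ [β α]] ψ]: e with e — neither is a function whose domain matches the other; composition fails here.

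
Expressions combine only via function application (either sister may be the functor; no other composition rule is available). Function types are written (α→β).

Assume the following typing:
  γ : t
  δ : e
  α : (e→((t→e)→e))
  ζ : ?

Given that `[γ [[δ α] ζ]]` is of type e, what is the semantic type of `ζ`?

[γ [[δ α] ζ]] must have type e. The sister γ has type t; that is not a function onto e, so [[δ α] ζ] must be the functor, of type (t→e).
[[δ α] ζ] must have type (t→e). The sister [δ α] has type ((t→e)→e); that is not a function onto (t→e), so ζ must be the functor, of type (((t→e)→e)→(t→e)).

(((t→e)→e)→(t→e))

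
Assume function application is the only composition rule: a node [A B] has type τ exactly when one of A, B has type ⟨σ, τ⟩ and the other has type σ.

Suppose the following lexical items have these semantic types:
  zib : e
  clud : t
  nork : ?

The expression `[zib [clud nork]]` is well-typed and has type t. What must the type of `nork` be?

At [zib [clud nork]] (required: t): zib is e, which is not a function with range t; hence [clud nork] is the functor — type ⟨e, t⟩.
At [clud nork] (required: ⟨e, t⟩): clud is t, which is not a function with range ⟨e, t⟩; hence nork is the functor — type ⟨t, ⟨e, t⟩⟩.

⟨t, ⟨e, t⟩⟩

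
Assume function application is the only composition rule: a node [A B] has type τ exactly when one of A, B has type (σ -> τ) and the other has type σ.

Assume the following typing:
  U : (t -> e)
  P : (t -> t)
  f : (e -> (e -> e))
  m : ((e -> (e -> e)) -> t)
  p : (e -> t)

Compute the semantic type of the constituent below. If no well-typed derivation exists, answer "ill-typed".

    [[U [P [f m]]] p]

[f m] — m of type ((e -> (e -> e)) -> t) combines with f of type (e -> (e -> e)): type t.
[P [f m]] — P of type (t -> t) combines with [f m] of type t: type t.
[U [P [f m]]] — U of type (t -> e) combines with [P [f m]] of type t: type e.
[[U [P [f m]]] p] — p of type (e -> t) combines with [U [P [f m]]] of type e: type t.

t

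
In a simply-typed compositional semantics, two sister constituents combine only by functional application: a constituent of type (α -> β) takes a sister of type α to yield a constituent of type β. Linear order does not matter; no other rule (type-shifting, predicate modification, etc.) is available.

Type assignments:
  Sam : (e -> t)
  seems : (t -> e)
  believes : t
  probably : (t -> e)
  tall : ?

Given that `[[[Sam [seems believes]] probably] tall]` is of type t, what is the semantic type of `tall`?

[[[Sam [seems believes]] probably] tall] must have type t. The sister [[Sam [seems believes]] probably] has type e; that is not a function onto t, so tall must be the functor, of type (e -> t).

(e -> t)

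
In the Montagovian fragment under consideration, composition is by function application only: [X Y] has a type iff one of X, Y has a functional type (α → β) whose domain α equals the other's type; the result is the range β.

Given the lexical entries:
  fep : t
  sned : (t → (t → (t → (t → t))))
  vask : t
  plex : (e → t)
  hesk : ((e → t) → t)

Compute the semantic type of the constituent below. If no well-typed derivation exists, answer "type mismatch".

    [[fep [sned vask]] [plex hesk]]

(t → t)

[sned vask] — sned of type (t → (t → (t → (t → t)))) combines with vask of type t: type (t → (t → (t → t))).
[fep [sned vask]] — [sned vask] of type (t → (t → (t → t))) combines with fep of type t: type (t → (t → t)).
[plex hesk] — hesk of type ((e → t) → t) combines with plex of type (e → t): type t.
[[fep [sned vask]] [plex hesk]] — [fep [sned vask]] of type (t → (t → t)) combines with [plex hesk] of type t: type (t → t).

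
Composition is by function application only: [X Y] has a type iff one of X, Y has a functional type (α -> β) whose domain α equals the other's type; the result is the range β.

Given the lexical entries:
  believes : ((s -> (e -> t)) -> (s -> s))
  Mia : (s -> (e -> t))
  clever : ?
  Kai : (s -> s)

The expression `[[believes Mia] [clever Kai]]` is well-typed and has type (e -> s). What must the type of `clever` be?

((s -> s) -> ((s -> s) -> (e -> s)))

At [[believes Mia] [clever Kai]] (required: (e -> s)): [believes Mia] is (s -> s), which is not a function with range (e -> s); hence [clever Kai] is the functor — type ((s -> s) -> (e -> s)).
At [clever Kai] (required: ((s -> s) -> (e -> s))): Kai is (s -> s), which is not a function with range ((s -> s) -> (e -> s)); hence clever is the functor — type ((s -> s) -> ((s -> s) -> (e -> s))).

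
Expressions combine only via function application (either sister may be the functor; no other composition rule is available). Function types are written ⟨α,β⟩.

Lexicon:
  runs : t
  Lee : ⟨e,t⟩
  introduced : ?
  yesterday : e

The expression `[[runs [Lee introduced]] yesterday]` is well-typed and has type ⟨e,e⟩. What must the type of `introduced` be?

⟨⟨e,t⟩,⟨t,⟨e,⟨e,e⟩⟩⟩⟩

For [[runs [Lee introduced]] yesterday] to have type ⟨e,e⟩ with yesterday of type e, [runs [Lee introduced]] must be the function: [runs [Lee introduced]] : ⟨e,⟨e,e⟩⟩.
For [runs [Lee introduced]] to have type ⟨e,⟨e,e⟩⟩ with runs of type t, [Lee introduced] must be the function: [Lee introduced] : ⟨t,⟨e,⟨e,e⟩⟩⟩.
For [Lee introduced] to have type ⟨t,⟨e,⟨e,e⟩⟩⟩ with Lee of type ⟨e,t⟩, introduced must be the function: introduced : ⟨⟨e,t⟩,⟨t,⟨e,⟨e,e⟩⟩⟩⟩.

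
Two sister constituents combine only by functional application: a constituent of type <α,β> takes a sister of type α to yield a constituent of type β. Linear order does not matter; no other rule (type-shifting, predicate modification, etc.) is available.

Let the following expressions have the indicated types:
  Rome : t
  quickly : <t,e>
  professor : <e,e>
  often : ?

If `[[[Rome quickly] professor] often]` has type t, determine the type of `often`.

For [[[Rome quickly] professor] often] to have type t with [[Rome quickly] professor] of type e, often must be the function: often : <e,t>.

<e,t>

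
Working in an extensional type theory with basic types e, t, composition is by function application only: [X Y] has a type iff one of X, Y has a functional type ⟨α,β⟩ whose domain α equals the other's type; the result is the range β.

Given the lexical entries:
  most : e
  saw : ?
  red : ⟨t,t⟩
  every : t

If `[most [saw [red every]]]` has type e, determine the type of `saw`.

[most [saw [red every]]] must have type e. The sister most has type e; that is not a function onto e, so [saw [red every]] must be the functor, of type ⟨e,e⟩.
[saw [red every]] must have type ⟨e,e⟩. The sister [red every] has type t; that is not a function onto ⟨e,e⟩, so saw must be the functor, of type ⟨t,⟨e,e⟩⟩.

⟨t,⟨e,e⟩⟩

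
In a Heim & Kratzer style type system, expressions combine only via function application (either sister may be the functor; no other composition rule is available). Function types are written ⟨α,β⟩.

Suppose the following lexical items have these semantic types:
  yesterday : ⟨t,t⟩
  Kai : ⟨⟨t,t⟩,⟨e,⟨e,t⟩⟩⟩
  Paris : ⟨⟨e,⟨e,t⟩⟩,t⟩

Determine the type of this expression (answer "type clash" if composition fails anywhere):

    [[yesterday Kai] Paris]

[yesterday Kai]: ⟨⟨t,t⟩,⟨e,⟨e,t⟩⟩⟩ applied to ⟨t,t⟩ yields ⟨e,⟨e,t⟩⟩.
[[yesterday Kai] Paris]: ⟨⟨e,⟨e,t⟩⟩,t⟩ applied to ⟨e,⟨e,t⟩⟩ yields t.

t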